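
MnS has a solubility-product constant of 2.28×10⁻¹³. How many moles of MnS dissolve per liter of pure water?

MnS(s) ⇌ Mn²⁺(aq) + S²⁻(aq)
With molar solubility s: [Mn²⁺] = s, [S²⁻] = s.
Ksp = [Mn²⁺][S²⁻] = s · s = s^2
s^2 = 2.28×10⁻¹³
s = 4.77×10⁻⁷ M

4.77×10⁻⁷ M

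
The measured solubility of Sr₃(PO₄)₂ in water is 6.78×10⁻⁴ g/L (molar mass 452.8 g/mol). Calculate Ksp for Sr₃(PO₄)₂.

Ksp = 8.13×10⁻²⁸

Convert to molarity: s = 6.78×10⁻⁴ / 452.8 = 1.4973×10⁻⁶ mol/L
Sr₃(PO₄)₂(s) ⇌ 3 Sr²⁺(aq) + 2 PO₄³⁻(aq)
Let s be the molar solubility. Then [Sr²⁺] = 3s and [PO₄³⁻] = 2s.
Ksp = [Sr²⁺]^3[PO₄³⁻]^2 = (3s)^3 · (2s)^2 = 108s^5
Ksp = 108 × (1.4973×10⁻⁶)^5 = 8.13×10⁻²⁸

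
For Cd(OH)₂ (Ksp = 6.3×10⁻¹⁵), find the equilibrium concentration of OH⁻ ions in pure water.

2.3×10⁻⁵ M

Cd(OH)₂(s) ⇌ Cd²⁺(aq) + 2 OH⁻(aq)
Let s be the molar solubility. Then [Cd²⁺] = s and [OH⁻] = 2s.
Ksp = [Cd²⁺][OH⁻]^2 = s · (2s)^2 = 4s^3 = 6.3×10⁻¹⁵
s = 1.2×10⁻⁵ M
[OH⁻] = 2s = 2.3×10⁻⁵ M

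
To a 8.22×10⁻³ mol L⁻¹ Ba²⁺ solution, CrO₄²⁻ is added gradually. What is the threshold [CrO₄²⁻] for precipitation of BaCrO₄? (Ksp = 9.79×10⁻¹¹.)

Precipitation begins when Q = Ksp.
BaCrO₄(s) ⇌ Ba²⁺(aq) + CrO₄²⁻(aq)
Ksp = [Ba²⁺][CrO₄²⁻] = [CrO₄²⁻](8.22×10⁻³)
[CrO₄²⁻] = 9.79×10⁻¹¹ / (8.22×10⁻³) = 1.19×10⁻⁸
[CrO₄²⁻] = 1.19×10⁻⁸ mol L⁻¹

1.19×10⁻⁸ M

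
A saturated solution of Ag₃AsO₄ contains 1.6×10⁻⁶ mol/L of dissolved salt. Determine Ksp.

Ag₃AsO₄(s) ⇌ 3 Ag⁺(aq) + AsO₄³⁻(aq)
Let s be the molar solubility. Then [Ag⁺] = 3s and [AsO₄³⁻] = s.
Ksp = [Ag⁺]^3[AsO₄³⁻] = (3s)^3 · s = 27s^4
Ksp = 27 × (1.6×10⁻⁶)^4 = 1.8×10⁻²²

Ksp = 1.8×10⁻²²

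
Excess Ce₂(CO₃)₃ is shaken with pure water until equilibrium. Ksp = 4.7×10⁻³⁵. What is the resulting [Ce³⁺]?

1.1×10⁻⁷ M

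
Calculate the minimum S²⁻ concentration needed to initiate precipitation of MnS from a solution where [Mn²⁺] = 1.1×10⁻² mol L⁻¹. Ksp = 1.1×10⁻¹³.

1.0×10⁻¹¹ M

Precipitation begins when Q = Ksp.
MnS(s) ⇌ Mn²⁺(aq) + S²⁻(aq)
Ksp = [Mn²⁺][S²⁻] = [S²⁻](1.1×10⁻²)
[S²⁻] = 1.1×10⁻¹³ / (1.1×10⁻²) = 1.0×10⁻¹¹
[S²⁻] = 1.0×10⁻¹¹ mol L⁻¹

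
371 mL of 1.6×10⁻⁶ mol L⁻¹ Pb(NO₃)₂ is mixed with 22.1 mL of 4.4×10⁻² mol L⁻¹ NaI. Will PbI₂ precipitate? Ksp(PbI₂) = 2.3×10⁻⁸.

No

After mixing, V = 371 mL + 22.1 mL = 393.1 mL.
[Pb²⁺] = (1.6×10⁻⁶)(371)/393.1 = 1.5×10⁻⁶ mol L⁻¹
[I⁻] = (4.4×10⁻²)(22.1)/393.1 = 2.5×10⁻³ mol L⁻¹
Q = [Pb²⁺][I⁻]^2 = 9.2×10⁻¹²
Since Q (9.2×10⁻¹²) is less than Ksp (2.3×10⁻⁸), no PbI₂ precipitates.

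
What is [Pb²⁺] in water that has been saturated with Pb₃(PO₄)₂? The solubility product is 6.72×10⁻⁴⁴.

Pb₃(PO₄)₂(s) ⇌ 3 Pb²⁺(aq) + 2 PO₄³⁻(aq)
Call the molar solubility s, so that [Pb²⁺] = 3s and [PO₄³⁻] = 2s.
Ksp = [Pb²⁺]^3[PO₄³⁻]^2 = (3s)^3 · (2s)^2 = 108s^5 = 6.72×10⁻⁴⁴
s = 9.09×10⁻¹⁰ mol L⁻¹
[Pb²⁺] = 3s = 2.73×10⁻⁹ mol L⁻¹

2.73×10⁻⁹ M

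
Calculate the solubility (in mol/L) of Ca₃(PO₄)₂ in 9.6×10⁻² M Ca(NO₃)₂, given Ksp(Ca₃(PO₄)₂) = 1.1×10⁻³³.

5.6×10⁻¹⁶ M

Ca₃(PO₄)₂(s) ⇌ 3 Ca²⁺(aq) + 2 PO₄³⁻(aq)
Let s be the solubility of Ca₃(PO₄)₂ here. The common ion gives [Ca²⁺] ≈ 9.6×10⁻² M, and [PO₄³⁻] = 2s.
Ksp = [Ca²⁺]^3[PO₄³⁻]^2 = (9.6×10⁻²)^3(2s)^2
(2s)^2 = 1.1×10⁻³³ / (9.6×10⁻²)^3 = 1.2×10⁻³⁰
s = 5.6×10⁻¹⁶ M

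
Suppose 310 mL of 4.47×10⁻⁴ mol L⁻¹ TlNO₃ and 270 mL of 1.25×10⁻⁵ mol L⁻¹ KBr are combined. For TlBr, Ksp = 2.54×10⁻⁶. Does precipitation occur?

No

The combined volume is 580 mL.
[Tl⁺] = (4.47×10⁻⁴)(310)/580 = 2.39×10⁻⁴ mol L⁻¹
[Br⁻] = (1.25×10⁻⁵)(270)/580 = 5.82×10⁻⁶ mol L⁻¹
Q = [Tl⁺][Br⁻] = 1.39×10⁻⁹
Since Q (1.39×10⁻⁹) is less than Ksp (2.54×10⁻⁶), no TlBr precipitates.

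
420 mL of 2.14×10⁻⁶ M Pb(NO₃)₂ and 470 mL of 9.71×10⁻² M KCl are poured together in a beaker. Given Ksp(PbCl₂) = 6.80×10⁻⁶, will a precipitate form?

No

The combined volume is 890 mL.
[Pb²⁺] = (2.14×10⁻⁶)(420)/890 = 1.01×10⁻⁶ M
[Cl⁻] = (9.71×10⁻²)(470)/890 = 5.13×10⁻² M
Q = [Pb²⁺][Cl⁻]^2 = 2.66×10⁻⁹
Q = 2.66×10⁻⁹ < Ksp = 6.80×10⁻⁶, so the solution is unsaturated and no precipitate forms.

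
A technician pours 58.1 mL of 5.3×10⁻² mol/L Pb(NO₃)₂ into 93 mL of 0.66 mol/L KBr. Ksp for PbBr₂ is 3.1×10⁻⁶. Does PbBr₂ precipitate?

The combined volume is 151.1 mL.
[Pb²⁺] = (5.3×10⁻²)(58.1)/151.1 = 2.0×10⁻² mol/L
[Br⁻] = (0.66)(93)/151.1 = 0.41 mol/L
Q = [Pb²⁺][Br⁻]^2 = 3.4×10⁻³
Since Q (3.4×10⁻³) exceeds Ksp (3.1×10⁻⁶), PbBr₂ will precipitate.

Yes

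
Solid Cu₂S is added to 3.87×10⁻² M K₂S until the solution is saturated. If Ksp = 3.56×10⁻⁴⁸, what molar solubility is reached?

Cu₂S(s) ⇌ 2 Cu⁺(aq) + S²⁻(aq)
The solution already contains S²⁻ at 3.87×10⁻² M. Let s be the molar solubility of Cu₂S.
[S²⁻] ≈ 3.87×10⁻² M (common ion dominates); [Cu⁺] = 2s.
Ksp = [Cu⁺]^2[S²⁻] = (2s)^2(3.87×10⁻²)
(2s)^2 = 3.56×10⁻⁴⁸ / (3.87×10⁻²) = 9.20×10⁻⁴⁷
s = 4.80×10⁻²⁴ M

4.80×10⁻²⁴ M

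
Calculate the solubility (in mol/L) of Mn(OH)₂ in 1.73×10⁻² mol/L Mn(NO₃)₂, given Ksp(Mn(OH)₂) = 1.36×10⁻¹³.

Mn(OH)₂(s) ⇌ Mn²⁺(aq) + 2 OH⁻(aq)
Let s be the solubility of Mn(OH)₂ here. The common ion gives [Mn²⁺] ≈ 1.73×10⁻² mol/L, and [OH⁻] = 2s.
Ksp = [Mn²⁺][OH⁻]^2 = (1.73×10⁻²)(2s)^2
(2s)^2 = 1.36×10⁻¹³ / (1.73×10⁻²) = 7.86×10⁻¹²
s = 1.40×10⁻⁶ mol/L

1.40×10⁻⁶ M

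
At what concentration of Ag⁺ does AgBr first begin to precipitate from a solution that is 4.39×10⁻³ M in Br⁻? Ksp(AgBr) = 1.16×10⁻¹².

Each salt precipitates once Q = Ksp for that salt.
AgBr(s) ⇌ Ag⁺(aq) + Br⁻(aq)
Ksp = [Ag⁺][Br⁻] = [Ag⁺](4.39×10⁻³)
[Ag⁺] = 1.16×10⁻¹² / (4.39×10⁻³) = 2.64×10⁻¹⁰
[Ag⁺] = 2.64×10⁻¹⁰ M

2.64×10⁻¹⁰ M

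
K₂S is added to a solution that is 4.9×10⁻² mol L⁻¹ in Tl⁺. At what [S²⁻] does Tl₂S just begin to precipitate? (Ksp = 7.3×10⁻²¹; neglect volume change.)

Precipitation begins when Q = Ksp.
Tl₂S(s) ⇌ 2 Tl⁺(aq) + S²⁻(aq)
Ksp = [Tl⁺]^2[S²⁻] = [S²⁻](4.9×10⁻²)^2
[S²⁻] = 7.3×10⁻²¹ / (4.9×10⁻²)^2 = 3.0×10⁻¹⁸
[S²⁻] = 3.0×10⁻¹⁸ mol L⁻¹

3.0×10⁻¹⁸ M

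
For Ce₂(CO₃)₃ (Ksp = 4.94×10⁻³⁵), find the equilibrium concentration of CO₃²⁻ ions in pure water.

Ce₂(CO₃)₃(s) ⇌ 2 Ce³⁺(aq) + 3 CO₃²⁻(aq)
If s mol/L of Ce₂(CO₃)₃ dissolves, [Ce³⁺] = 2s and [CO₃²⁻] = 3s.
Ksp = [Ce³⁺]^2[CO₃²⁻]^3 = (2s)^2 · (3s)^3 = 108s^5 = 4.94×10⁻³⁵
s = 5.40×10⁻⁸ M
[CO₃²⁻] = 3s = 1.62×10⁻⁷ M

1.62×10⁻⁷ M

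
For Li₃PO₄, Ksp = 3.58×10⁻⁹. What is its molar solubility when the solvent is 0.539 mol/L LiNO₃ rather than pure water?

2.29×10⁻⁸ M

Li₃PO₄(s) ⇌ 3 Li⁺(aq) + PO₄³⁻(aq)
Let s be the solubility of Li₃PO₄ here. The common ion gives [Li⁺] ≈ 0.539 mol/L, and [PO₄³⁻] = s.
Ksp = [Li⁺]^3[PO₄³⁻] = (0.539)^3s
s = 3.58×10⁻⁹ / (0.539)^3 = 2.29×10⁻⁸
s = 2.29×10⁻⁸ mol/L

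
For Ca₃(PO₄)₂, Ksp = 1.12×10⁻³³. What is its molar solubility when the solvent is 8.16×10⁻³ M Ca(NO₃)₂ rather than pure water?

2.27×10⁻¹⁴ M

Ca₃(PO₄)₂(s) ⇌ 3 Ca²⁺(aq) + 2 PO₄³⁻(aq)
Ca²⁺ is already present at 8.16×10⁻³ M. If s mol/L of Ca₃(PO₄)₂ dissolves, [PO₄³⁻] = 2s while [Ca²⁺] ≈ 8.16×10⁻³ M.
Ksp = [Ca²⁺]^3[PO₄³⁻]^2 = (8.16×10⁻³)^3(2s)^2
(2s)^2 = 1.12×10⁻³³ / (8.16×10⁻³)^3 = 2.06×10⁻²⁷
s = 2.27×10⁻¹⁴ M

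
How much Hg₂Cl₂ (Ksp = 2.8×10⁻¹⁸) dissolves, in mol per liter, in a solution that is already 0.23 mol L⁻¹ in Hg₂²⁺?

1.7×10⁻⁹ M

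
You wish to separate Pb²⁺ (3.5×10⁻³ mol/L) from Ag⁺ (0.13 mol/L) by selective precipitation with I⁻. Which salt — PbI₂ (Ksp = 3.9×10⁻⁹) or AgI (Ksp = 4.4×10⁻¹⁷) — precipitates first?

Precipitation of each salt begins when its ion product equals Ksp.
For PbI₂: [I⁻] = (Ksp/[Pb²⁺])^(1/2) = 1.1×10⁻³ mol/L
For AgI: [I⁻] = (Ksp/[Ag⁺]) = 3.4×10⁻¹⁶ mol/L
The smaller threshold [I⁻] is reached first, so AgI precipitates first.

AgI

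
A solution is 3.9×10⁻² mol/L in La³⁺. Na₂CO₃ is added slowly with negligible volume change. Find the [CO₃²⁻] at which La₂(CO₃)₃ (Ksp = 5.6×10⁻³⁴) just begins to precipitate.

The threshold for precipitation is Q = Ksp.
La₂(CO₃)₃(s) ⇌ 2 La³⁺(aq) + 3 CO₃²⁻(aq)
Ksp = [La³⁺]^2[CO₃²⁻]^3 = [CO₃²⁻]^3(3.9×10⁻²)^2
[CO₃²⁻]^3 = 5.6×10⁻³⁴ / (3.9×10⁻²)^2 = 3.7×10⁻³¹
[CO₃²⁻] = 7.2×10⁻¹¹ mol/L

7.2×10⁻¹¹ M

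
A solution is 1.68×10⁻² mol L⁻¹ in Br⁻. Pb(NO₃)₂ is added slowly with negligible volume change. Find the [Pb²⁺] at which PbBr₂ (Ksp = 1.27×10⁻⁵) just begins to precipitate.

Precipitation of each salt begins when its ion product equals Ksp.
PbBr₂(s) ⇌ Pb²⁺(aq) + 2 Br⁻(aq)
Ksp = [Pb²⁺][Br⁻]^2 = [Pb²⁺](1.68×10⁻²)^2
[Pb²⁺] = 1.27×10⁻⁵ / (1.68×10⁻²)^2 = 4.50×10⁻²
[Pb²⁺] = 4.50×10⁻² mol L⁻¹

4.50×10⁻² M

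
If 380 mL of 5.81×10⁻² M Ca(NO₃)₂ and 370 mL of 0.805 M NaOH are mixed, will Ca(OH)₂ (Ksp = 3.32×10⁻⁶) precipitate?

The combined volume is 750 mL.
[Ca²⁺] = (5.81×10⁻²)(380)/750 = 2.94×10⁻² M
[OH⁻] = (0.805)(370)/750 = 0.397 M
Q = [Ca²⁺][OH⁻]^2 = 4.64×10⁻³
Since Q (4.64×10⁻³) exceeds Ksp (3.32×10⁻⁶), Ca(OH)₂ will precipitate.

Yes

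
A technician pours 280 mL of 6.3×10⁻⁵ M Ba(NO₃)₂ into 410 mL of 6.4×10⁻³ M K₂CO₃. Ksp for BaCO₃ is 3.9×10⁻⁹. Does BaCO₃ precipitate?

After mixing, V = 280 mL + 410 mL = 690 mL.
[Ba²⁺] = (6.3×10⁻⁵)(280)/690 = 2.6×10⁻⁵ M
[CO₃²⁻] = (6.4×10⁻³)(410)/690 = 3.8×10⁻³ M
Q = [Ba²⁺][CO₃²⁻] = 9.7×10⁻⁸
Since Q (9.7×10⁻⁸) exceeds Ksp (3.9×10⁻⁹), BaCO₃ will precipitate.

Yes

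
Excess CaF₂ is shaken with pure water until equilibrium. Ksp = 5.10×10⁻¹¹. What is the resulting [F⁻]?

4.67×10⁻⁴ M

CaF₂(s) ⇌ Ca²⁺(aq) + 2 F⁻(aq)
Let s be the molar solubility. Then [Ca²⁺] = s and [F⁻] = 2s.
Ksp = [Ca²⁺][F⁻]^2 = s · (2s)^2 = 4s^3 = 5.10×10⁻¹¹
s = 2.34×10⁻⁴ mol L⁻¹
[F⁻] = 2s = 4.67×10⁻⁴ mol L⁻¹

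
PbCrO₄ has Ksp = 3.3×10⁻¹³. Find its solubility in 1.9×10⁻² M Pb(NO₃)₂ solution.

1.7×10⁻¹¹ M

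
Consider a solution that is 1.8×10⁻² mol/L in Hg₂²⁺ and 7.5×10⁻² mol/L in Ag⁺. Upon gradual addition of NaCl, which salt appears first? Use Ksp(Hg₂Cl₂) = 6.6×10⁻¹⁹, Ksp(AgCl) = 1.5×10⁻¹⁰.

A salt starts to precipitate once the ion product Q reaches its Ksp.
For Hg₂Cl₂: [Cl⁻] = (Ksp/[Hg₂²⁺])^(1/2) = 6.1×10⁻⁹ mol/L
For AgCl: [Cl⁻] = (Ksp/[Ag⁺]) = 2.0×10⁻⁹ mol/L
Since AgCl needs less Cl⁻ to reach saturation, it precipitates first.

AgCl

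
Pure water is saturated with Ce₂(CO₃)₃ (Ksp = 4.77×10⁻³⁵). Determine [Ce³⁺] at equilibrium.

Ce₂(CO₃)₃(s) ⇌ 2 Ce³⁺(aq) + 3 CO₃²⁻(aq)
Call the molar solubility s, so that [Ce³⁺] = 2s and [CO₃²⁻] = 3s.
Ksp = [Ce³⁺]^2[CO₃²⁻]^3 = (2s)^2 · (3s)^3 = 108s^5 = 4.77×10⁻³⁵
s = 5.36×10⁻⁸ mol/L
[Ce³⁺] = 2s = 1.07×10⁻⁷ mol/L

1.07×10⁻⁷ M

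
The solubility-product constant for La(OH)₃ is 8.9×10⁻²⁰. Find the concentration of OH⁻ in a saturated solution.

La(OH)₃(s) ⇌ La³⁺(aq) + 3 OH⁻(aq)
If s mol/L of La(OH)₃ dissolves, [La³⁺] = s and [OH⁻] = 3s.
Ksp = [La³⁺][OH⁻]^3 = s · (3s)^3 = 27s^4 = 8.9×10⁻²⁰
s = 7.6×10⁻⁶ mol/L
[OH⁻] = 3s = 2.3×10⁻⁵ mol/L

2.3×10⁻⁵ M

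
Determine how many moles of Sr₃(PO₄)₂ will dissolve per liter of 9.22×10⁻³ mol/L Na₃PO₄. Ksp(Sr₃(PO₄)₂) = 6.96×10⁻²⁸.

6.72×10⁻⁹ M

Sr₃(PO₄)₂(s) ⇌ 3 Sr²⁺(aq) + 2 PO₄³⁻(aq)
With PO₄³⁻ already at 9.22×10⁻³ mol/L and s small, take [PO₄³⁻] ≈ 9.22×10⁻³ mol/L and [Sr²⁺] = 3s.
Ksp = [Sr²⁺]^3[PO₄³⁻]^2 = (3s)^3(9.22×10⁻³)^2
(3s)^3 = 6.96×10⁻²⁸ / (9.22×10⁻³)^2 = 8.19×10⁻²⁴
s = 6.72×10⁻⁹ mol/L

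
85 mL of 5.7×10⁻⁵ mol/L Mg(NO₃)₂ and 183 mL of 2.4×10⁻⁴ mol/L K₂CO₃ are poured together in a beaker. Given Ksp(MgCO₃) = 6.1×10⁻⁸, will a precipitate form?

The combined volume is 268 mL.
[Mg²⁺] = (5.7×10⁻⁵)(85)/268 = 1.8×10⁻⁵ mol/L
[CO₃²⁻] = (2.4×10⁻⁴)(183)/268 = 1.6×10⁻⁴ mol/L
Q = [Mg²⁺][CO₃²⁻] = 3.0×10⁻⁹
Since Q (3.0×10⁻⁹) is less than Ksp (6.1×10⁻⁸), no MgCO₃ precipitates.

No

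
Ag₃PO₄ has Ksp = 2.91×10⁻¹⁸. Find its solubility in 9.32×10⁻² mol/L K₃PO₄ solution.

Ag₃PO₄(s) ⇌ 3 Ag⁺(aq) + PO₄³⁻(aq)
PO₄³⁻ is already present at 9.32×10⁻² mol/L. If s mol/L of Ag₃PO₄ dissolves, [Ag⁺] = 3s while [PO₄³⁻] ≈ 9.32×10⁻² mol/L.
Ksp = [Ag⁺]^3[PO₄³⁻] = (3s)^3(9.32×10⁻²)
(3s)^3 = 2.91×10⁻¹⁸ / (9.32×10⁻²) = 3.12×10⁻¹⁷
s = 1.05×10⁻⁶ mol/L

1.05×10⁻⁶ M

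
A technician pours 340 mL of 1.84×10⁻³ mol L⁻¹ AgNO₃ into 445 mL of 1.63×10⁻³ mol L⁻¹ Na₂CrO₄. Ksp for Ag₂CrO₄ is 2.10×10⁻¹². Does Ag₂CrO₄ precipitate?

Total volume after mixing = 340 + 445 = 785 mL.
[Ag⁺] = (1.84×10⁻³)(340)/785 = 7.97×10⁻⁴ mol L⁻¹
[CrO₄²⁻] = (1.63×10⁻³)(445)/785 = 9.24×10⁻⁴ mol L⁻¹
Q = [Ag⁺]^2[CrO₄²⁻] = 5.87×10⁻¹⁰
Because Q > Ksp (5.87×10⁻¹⁰ vs 2.10×10⁻¹²), a precipitate of Ag₂CrO₄ forms.

Yes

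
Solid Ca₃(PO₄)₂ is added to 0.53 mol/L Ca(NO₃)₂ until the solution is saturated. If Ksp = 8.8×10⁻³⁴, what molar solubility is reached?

3.8×10⁻¹⁷ M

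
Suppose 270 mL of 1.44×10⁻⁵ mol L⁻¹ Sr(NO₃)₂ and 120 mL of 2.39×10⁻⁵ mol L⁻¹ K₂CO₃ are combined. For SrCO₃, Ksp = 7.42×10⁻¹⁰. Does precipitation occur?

The combined volume is 390 mL.
[Sr²⁺] = (1.44×10⁻⁵)(270)/390 = 9.97×10⁻⁶ mol L⁻¹
[CO₃²⁻] = (2.39×10⁻⁵)(120)/390 = 7.35×10⁻⁶ mol L⁻¹
Q = [Sr²⁺][CO₃²⁻] = 7.33×10⁻¹¹
Since Q (7.33×10⁻¹¹) is less than Ksp (7.42×10⁻¹⁰), no SrCO₃ precipitates.

No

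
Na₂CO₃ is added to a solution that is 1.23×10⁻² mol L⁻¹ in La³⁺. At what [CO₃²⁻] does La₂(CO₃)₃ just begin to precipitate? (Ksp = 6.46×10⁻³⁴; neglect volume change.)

1.62×10⁻¹⁰ M

Precipitation begins when Q = Ksp.
La₂(CO₃)₃(s) ⇌ 2 La³⁺(aq) + 3 CO₃²⁻(aq)
Ksp = [La³⁺]^2[CO₃²⁻]^3 = [CO₃²⁻]^3(1.23×10⁻²)^2
[CO₃²⁻]^3 = 6.46×10⁻³⁴ / (1.23×10⁻²)^2 = 4.27×10⁻³⁰
[CO₃²⁻] = 1.62×10⁻¹⁰ mol L⁻¹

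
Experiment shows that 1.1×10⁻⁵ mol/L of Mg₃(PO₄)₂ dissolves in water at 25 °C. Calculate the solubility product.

Ksp = 1.7×10⁻²³

Mg₃(PO₄)₂(s) ⇌ 3 Mg²⁺(aq) + 2 PO₄³⁻(aq)
Call the molar solubility s, so that [Mg²⁺] = 3s and [PO₄³⁻] = 2s.
Ksp = [Mg²⁺]^3[PO₄³⁻]^2 = (3s)^3 · (2s)^2 = 108s^5
Ksp = 108 × (1.1×10⁻⁵)^5 = 1.7×10⁻²³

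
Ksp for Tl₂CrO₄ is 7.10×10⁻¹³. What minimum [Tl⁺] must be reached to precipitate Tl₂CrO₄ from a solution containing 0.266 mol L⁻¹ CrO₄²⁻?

1.63×10⁻⁶ M

The threshold for precipitation is Q = Ksp.
Tl₂CrO₄(s) ⇌ 2 Tl⁺(aq) + CrO₄²⁻(aq)
Ksp = [Tl⁺]^2[CrO₄²⁻] = [Tl⁺]^2(0.266)
[Tl⁺]^2 = 7.10×10⁻¹³ / (0.266) = 2.67×10⁻¹²
[Tl⁺] = 1.63×10⁻⁶ mol L⁻¹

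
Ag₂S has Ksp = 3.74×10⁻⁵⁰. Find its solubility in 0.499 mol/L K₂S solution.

Ag₂S(s) ⇌ 2 Ag⁺(aq) + S²⁻(aq)
S²⁻ is already present at 0.499 mol/L. If s mol/L of Ag₂S dissolves, [Ag⁺] = 2s while [S²⁻] ≈ 0.499 mol/L.
Ksp = [Ag⁺]^2[S²⁻] = (2s)^2(0.499)
(2s)^2 = 3.74×10⁻⁵⁰ / (0.499) = 7.49×10⁻⁵⁰
s = 1.37×10⁻²⁵ mol/L

1.37×10⁻²⁵ M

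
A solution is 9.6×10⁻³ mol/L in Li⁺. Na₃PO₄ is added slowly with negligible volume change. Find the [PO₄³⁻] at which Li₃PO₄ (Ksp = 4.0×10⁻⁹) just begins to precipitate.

Precipitation of each salt begins when its ion product equals Ksp.
Li₃PO₄(s) ⇌ 3 Li⁺(aq) + PO₄³⁻(aq)
Ksp = [Li⁺]^3[PO₄³⁻] = [PO₄³⁻](9.6×10⁻³)^3
[PO₄³⁻] = 4.0×10⁻⁹ / (9.6×10⁻³)^3 = 4.5×10⁻³
[PO₄³⁻] = 4.5×10⁻³ mol/L

4.5×10⁻³ M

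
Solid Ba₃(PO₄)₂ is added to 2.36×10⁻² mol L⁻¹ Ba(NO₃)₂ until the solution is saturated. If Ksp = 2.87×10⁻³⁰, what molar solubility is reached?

2.34×10⁻¹³ M

Ba₃(PO₄)₂(s) ⇌ 3 Ba²⁺(aq) + 2 PO₄³⁻(aq)
With Ba²⁺ already at 2.36×10⁻² mol L⁻¹ and s small, take [Ba²⁺] ≈ 2.36×10⁻² mol L⁻¹ and [PO₄³⁻] = 2s.
Ksp = [Ba²⁺]^3[PO₄³⁻]^2 = (2.36×10⁻²)^3(2s)^2
(2s)^2 = 2.87×10⁻³⁰ / (2.36×10⁻²)^3 = 2.18×10⁻²⁵
s = 2.34×10⁻¹³ mol L⁻¹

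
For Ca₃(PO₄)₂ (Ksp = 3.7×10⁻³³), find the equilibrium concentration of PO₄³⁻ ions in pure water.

Ca₃(PO₄)₂(s) ⇌ 3 Ca²⁺(aq) + 2 PO₄³⁻(aq)
With molar solubility s: [Ca²⁺] = 3s, [PO₄³⁻] = 2s.
Ksp = [Ca²⁺]^3[PO₄³⁻]^2 = (3s)^3 · (2s)^2 = 108s^5 = 3.7×10⁻³³
s = 1.3×10⁻⁷ mol L⁻¹
[PO₄³⁻] = 2s = 2.6×10⁻⁷ mol L⁻¹

2.6×10⁻⁷ M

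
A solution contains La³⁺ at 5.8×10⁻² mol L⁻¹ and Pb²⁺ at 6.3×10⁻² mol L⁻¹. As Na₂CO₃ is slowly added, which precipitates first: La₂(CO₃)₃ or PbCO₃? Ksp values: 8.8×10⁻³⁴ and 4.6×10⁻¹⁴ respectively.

Precipitation of each salt begins when its ion product equals Ksp.
For La₂(CO₃)₃: [CO₃²⁻] = (Ksp/[La³⁺]^2)^(1/3) = 6.4×10⁻¹¹ mol L⁻¹
For PbCO₃: [CO₃²⁻] = (Ksp/[Pb²⁺]) = 7.3×10⁻¹³ mol L⁻¹
Since PbCO₃ needs less CO₃²⁻ to reach saturation, it precipitates first.

PbCO₃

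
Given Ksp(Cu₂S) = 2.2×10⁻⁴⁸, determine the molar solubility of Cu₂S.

Cu₂S(s) ⇌ 2 Cu⁺(aq) + S²⁻(aq)
With molar solubility s: [Cu⁺] = 2s, [S²⁻] = s.
Ksp = [Cu⁺]^2[S²⁻] = (2s)^2 · s = 4s^3
4s^3 = 2.2×10⁻⁴⁸  ⇒  s^3 = 5.5×10⁻⁴⁹
s = 8.2×10⁻¹⁷ mol/L

8.2×10⁻¹⁷ M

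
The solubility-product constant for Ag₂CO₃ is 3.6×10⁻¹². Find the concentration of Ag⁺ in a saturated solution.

1.9×10⁻⁴ M

Ag₂CO₃(s) ⇌ 2 Ag⁺(aq) + CO₃²⁻(aq)
With molar solubility s: [Ag⁺] = 2s, [CO₃²⁻] = s.
Ksp = [Ag⁺]^2[CO₃²⁻] = (2s)^2 · s = 4s^3 = 3.6×10⁻¹²
s = 9.7×10⁻⁵ mol/L
[Ag⁺] = 2s = 1.9×10⁻⁴ mol/L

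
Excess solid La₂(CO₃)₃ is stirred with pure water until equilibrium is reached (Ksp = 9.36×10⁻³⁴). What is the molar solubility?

9.72×10⁻⁸ M

La₂(CO₃)₃(s) ⇌ 2 La³⁺(aq) + 3 CO₃²⁻(aq)
Call the molar solubility s, so that [La³⁺] = 2s and [CO₃²⁻] = 3s.
Ksp = [La³⁺]^2[CO₃²⁻]^3 = (2s)^2 · (3s)^3 = 108s^5
108s^5 = 9.36×10⁻³⁴  ⇒  s^5 = 8.67×10⁻³⁶
Taking the 5th root, s = 9.72×10⁻⁸ mol L⁻¹.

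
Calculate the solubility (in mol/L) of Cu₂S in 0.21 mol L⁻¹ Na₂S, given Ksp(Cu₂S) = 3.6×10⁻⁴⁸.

2.1×10⁻²⁴ M

Cu₂S(s) ⇌ 2 Cu⁺(aq) + S²⁻(aq)
Let s be the solubility of Cu₂S here. The common ion gives [S²⁻] ≈ 0.21 mol L⁻¹, and [Cu⁺] = 2s.
Ksp = [Cu⁺]^2[S²⁻] = (2s)^2(0.21)
(2s)^2 = 3.6×10⁻⁴⁸ / (0.21) = 1.7×10⁻⁴⁷
s = 2.1×10⁻²⁴ mol L⁻¹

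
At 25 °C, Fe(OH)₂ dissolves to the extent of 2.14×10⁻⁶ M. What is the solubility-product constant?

Fe(OH)₂(s) ⇌ Fe²⁺(aq) + 2 OH⁻(aq)
Let s be the molar solubility. Then [Fe²⁺] = s and [OH⁻] = 2s.
Ksp = [Fe²⁺][OH⁻]^2 = s · (2s)^2 = 4s^3
Ksp = 4 × (2.14×10⁻⁶)^3 = 3.92×10⁻¹⁷

Ksp = 3.92×10⁻¹⁷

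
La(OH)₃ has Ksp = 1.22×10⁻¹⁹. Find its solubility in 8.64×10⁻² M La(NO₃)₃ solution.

La(OH)₃(s) ⇌ La³⁺(aq) + 3 OH⁻(aq)
Let s be the solubility of La(OH)₃ here. The common ion gives [La³⁺] ≈ 8.64×10⁻² M, and [OH⁻] = 3s.
Ksp = [La³⁺][OH⁻]^3 = (8.64×10⁻²)(3s)^3
(3s)^3 = 1.22×10⁻¹⁹ / (8.64×10⁻²) = 1.41×10⁻¹⁸
s = 3.74×10⁻⁷ M

3.74×10⁻⁷ M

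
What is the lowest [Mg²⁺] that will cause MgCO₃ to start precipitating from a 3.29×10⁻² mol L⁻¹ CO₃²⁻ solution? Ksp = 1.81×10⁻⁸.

5.50×10⁻⁷ M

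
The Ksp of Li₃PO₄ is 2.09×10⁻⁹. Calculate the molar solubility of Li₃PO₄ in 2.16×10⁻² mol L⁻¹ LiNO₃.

Li₃PO₄(s) ⇌ 3 Li⁺(aq) + PO₄³⁻(aq)
With Li⁺ already at 2.16×10⁻² mol L⁻¹ and s small, take [Li⁺] ≈ 2.16×10⁻² mol L⁻¹ and [PO₄³⁻] = s.
Ksp = [Li⁺]^3[PO₄³⁻] = (2.16×10⁻²)^3s
s = 2.09×10⁻⁹ / (2.16×10⁻²)^3 = 2.07×10⁻⁴
s = 2.07×10⁻⁴ mol L⁻¹

2.07×10⁻⁴ M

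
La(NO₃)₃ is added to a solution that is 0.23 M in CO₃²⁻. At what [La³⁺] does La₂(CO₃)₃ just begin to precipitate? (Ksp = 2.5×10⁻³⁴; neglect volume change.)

Precipitation of each salt begins when its ion product equals Ksp.
La₂(CO₃)₃(s) ⇌ 2 La³⁺(aq) + 3 CO₃²⁻(aq)
Ksp = [La³⁺]^2[CO₃²⁻]^3 = [La³⁺]^2(0.23)^3
[La³⁺]^2 = 2.5×10⁻³⁴ / (0.23)^3 = 2.1×10⁻³²
[La³⁺] = 1.4×10⁻¹⁶ M

1.4×10⁻¹⁶ M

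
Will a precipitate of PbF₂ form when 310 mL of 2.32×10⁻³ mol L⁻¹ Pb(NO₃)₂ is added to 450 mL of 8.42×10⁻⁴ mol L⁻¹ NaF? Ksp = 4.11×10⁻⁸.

No

The combined volume is 760 mL.
[Pb²⁺] = (2.32×10⁻³)(310)/760 = 9.46×10⁻⁴ mol L⁻¹
[F⁻] = (8.42×10⁻⁴)(450)/760 = 4.99×10⁻⁴ mol L⁻¹
Q = [Pb²⁺][F⁻]^2 = 2.35×10⁻¹⁰
Since Q (2.35×10⁻¹⁰) is less than Ksp (4.11×10⁻⁸), no PbF₂ precipitates.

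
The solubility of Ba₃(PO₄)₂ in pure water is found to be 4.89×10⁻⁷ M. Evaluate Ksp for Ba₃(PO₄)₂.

Ksp = 3.02×10⁻³⁰

Ba₃(PO₄)₂(s) ⇌ 3 Ba²⁺(aq) + 2 PO₄³⁻(aq)
Let s be the molar solubility. Then [Ba²⁺] = 3s and [PO₄³⁻] = 2s.
Ksp = [Ba²⁺]^3[PO₄³⁻]^2 = (3s)^3 · (2s)^2 = 108s^5
Ksp = 108 × (4.89×10⁻⁷)^5 = 3.02×10⁻³⁰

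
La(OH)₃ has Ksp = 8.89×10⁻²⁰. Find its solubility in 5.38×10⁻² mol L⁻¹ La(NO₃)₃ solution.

La(OH)₃(s) ⇌ La³⁺(aq) + 3 OH⁻(aq)
Let s be the solubility of La(OH)₃ here. The common ion gives [La³⁺] ≈ 5.38×10⁻² mol L⁻¹, and [OH⁻] = 3s.
Ksp = [La³⁺][OH⁻]^3 = (5.38×10⁻²)(3s)^3
(3s)^3 = 8.89×10⁻²⁰ / (5.38×10⁻²) = 1.65×10⁻¹⁸
s = 3.94×10⁻⁷ mol L⁻¹

3.94×10⁻⁷ M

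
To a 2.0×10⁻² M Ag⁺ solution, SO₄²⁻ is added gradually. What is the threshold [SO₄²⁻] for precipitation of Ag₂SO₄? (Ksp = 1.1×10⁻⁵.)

2.8×10⁻² M

Each salt precipitates once Q = Ksp for that salt.
Ag₂SO₄(s) ⇌ 2 Ag⁺(aq) + SO₄²⁻(aq)
Ksp = [Ag⁺]^2[SO₄²⁻] = [SO₄²⁻](2.0×10⁻²)^2
[SO₄²⁻] = 1.1×10⁻⁵ / (2.0×10⁻²)^2 = 2.8×10⁻²
[SO₄²⁻] = 2.8×10⁻² M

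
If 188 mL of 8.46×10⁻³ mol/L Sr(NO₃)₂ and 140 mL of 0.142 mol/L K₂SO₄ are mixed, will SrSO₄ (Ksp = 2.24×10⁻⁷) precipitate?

Total volume after mixing = 188 + 140 = 328 mL.
[Sr²⁺] = (8.46×10⁻³)(188)/328 = 4.85×10⁻³ mol/L
[SO₄²⁻] = (0.142)(140)/328 = 6.06×10⁻² mol/L
Q = [Sr²⁺][SO₄²⁻] = 2.94×10⁻⁴
Since Q (2.94×10⁻⁴) exceeds Ksp (2.24×10⁻⁷), SrSO₄ will precipitate.

Yes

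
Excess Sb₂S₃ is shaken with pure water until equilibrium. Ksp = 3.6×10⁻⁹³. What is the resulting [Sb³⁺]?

2.5×10⁻¹⁹ M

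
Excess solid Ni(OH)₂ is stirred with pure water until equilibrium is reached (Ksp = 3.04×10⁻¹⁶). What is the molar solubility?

Ni(OH)₂(s) ⇌ Ni²⁺(aq) + 2 OH⁻(aq)
For each mole of Ni(OH)₂ that dissolves per liter, [Ni²⁺] = s and [OH⁻] = 2s; let s denote this solubility.
Ksp = [Ni²⁺][OH⁻]^2 = s · (2s)^2 = 4s^3
4s^3 = 3.04×10⁻¹⁶  ⇒  s^3 = 7.60×10⁻¹⁷
s = (7.60×10⁻¹⁷)^(1/3) = 4.24×10⁻⁶ M

4.24×10⁻⁶ M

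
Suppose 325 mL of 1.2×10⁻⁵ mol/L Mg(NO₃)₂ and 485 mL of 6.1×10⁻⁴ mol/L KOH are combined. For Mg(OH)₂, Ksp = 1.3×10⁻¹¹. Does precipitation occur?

No

The combined volume is 810 mL.
[Mg²⁺] = (1.2×10⁻⁵)(325)/810 = 4.8×10⁻⁶ mol/L
[OH⁻] = (6.1×10⁻⁴)(485)/810 = 3.7×10⁻⁴ mol/L
Q = [Mg²⁺][OH⁻]^2 = 6.4×10⁻¹³
Since Q (6.4×10⁻¹³) is less than Ksp (1.3×10⁻¹¹), no Mg(OH)₂ precipitates.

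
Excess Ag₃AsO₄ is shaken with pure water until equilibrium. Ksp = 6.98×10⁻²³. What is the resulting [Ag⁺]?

3.80×10⁻⁶ M

Ag₃AsO₄(s) ⇌ 3 Ag⁺(aq) + AsO₄³⁻(aq)
With molar solubility s: [Ag⁺] = 3s, [AsO₄³⁻] = s.
Ksp = [Ag⁺]^3[AsO₄³⁻] = (3s)^3 · s = 27s^4 = 6.98×10⁻²³
s = 1.27×10⁻⁶ mol L⁻¹
[Ag⁺] = 3s = 3.80×10⁻⁶ mol L⁻¹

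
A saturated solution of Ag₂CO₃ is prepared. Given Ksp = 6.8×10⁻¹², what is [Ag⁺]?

2.4×10⁻⁴ M

Ag₂CO₃(s) ⇌ 2 Ag⁺(aq) + CO₃²⁻(aq)
If s mol/L of Ag₂CO₃ dissolves, [Ag⁺] = 2s and [CO₃²⁻] = s.
Ksp = [Ag⁺]^2[CO₃²⁻] = (2s)^2 · s = 4s^3 = 6.8×10⁻¹²
s = 1.2×10⁻⁴ M
[Ag⁺] = 2s = 2.4×10⁻⁴ M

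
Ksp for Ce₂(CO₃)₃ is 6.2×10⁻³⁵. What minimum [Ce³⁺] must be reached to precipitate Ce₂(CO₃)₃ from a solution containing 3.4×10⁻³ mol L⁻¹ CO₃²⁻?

4.0×10⁻¹⁴ M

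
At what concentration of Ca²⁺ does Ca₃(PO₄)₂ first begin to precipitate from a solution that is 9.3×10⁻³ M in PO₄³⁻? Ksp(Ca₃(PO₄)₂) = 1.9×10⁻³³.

Precipitation begins when Q = Ksp.
Ca₃(PO₄)₂(s) ⇌ 3 Ca²⁺(aq) + 2 PO₄³⁻(aq)
Ksp = [Ca²⁺]^3[PO₄³⁻]^2 = [Ca²⁺]^3(9.3×10⁻³)^2
[Ca²⁺]^3 = 1.9×10⁻³³ / (9.3×10⁻³)^2 = 2.2×10⁻²⁹
[Ca²⁺] = 2.8×10⁻¹⁰ M

2.8×10⁻¹⁰ M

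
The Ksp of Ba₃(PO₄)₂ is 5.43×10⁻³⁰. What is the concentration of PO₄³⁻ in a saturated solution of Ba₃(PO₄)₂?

1.10×10⁻⁶ M

Ba₃(PO₄)₂(s) ⇌ 3 Ba²⁺(aq) + 2 PO₄³⁻(aq)
If s mol/L of Ba₃(PO₄)₂ dissolves, [Ba²⁺] = 3s and [PO₄³⁻] = 2s.
Ksp = [Ba²⁺]^3[PO₄³⁻]^2 = (3s)^3 · (2s)^2 = 108s^5 = 5.43×10⁻³⁰
s = 5.50×10⁻⁷ mol L⁻¹
[PO₄³⁻] = 2s = 1.10×10⁻⁶ mol L⁻¹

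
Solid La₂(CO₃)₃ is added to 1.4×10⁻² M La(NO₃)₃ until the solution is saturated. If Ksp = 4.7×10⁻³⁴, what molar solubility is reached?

4.5×10⁻¹¹ M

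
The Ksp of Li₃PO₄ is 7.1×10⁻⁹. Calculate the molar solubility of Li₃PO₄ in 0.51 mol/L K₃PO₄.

Li₃PO₄(s) ⇌ 3 Li⁺(aq) + PO₄³⁻(aq)
With PO₄³⁻ already at 0.51 mol/L and s small, take [PO₄³⁻] ≈ 0.51 mol/L and [Li⁺] = 3s.
Ksp = [Li⁺]^3[PO₄³⁻] = (3s)^3(0.51)
(3s)^3 = 7.1×10⁻⁹ / (0.51) = 1.4×10⁻⁸
s = 8.0×10⁻⁴ mol/L

8.0×10⁻⁴ M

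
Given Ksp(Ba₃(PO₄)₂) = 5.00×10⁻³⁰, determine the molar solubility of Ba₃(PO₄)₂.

Ba₃(PO₄)₂(s) ⇌ 3 Ba²⁺(aq) + 2 PO₄³⁻(aq)
For each mole of Ba₃(PO₄)₂ that dissolves per liter, [Ba²⁺] = 3s and [PO₄³⁻] = 2s; let s denote this solubility.
Ksp = [Ba²⁺]^3[PO₄³⁻]^2 = (3s)^3 · (2s)^2 = 108s^5
108s^5 = 5.00×10⁻³⁰  ⇒  s^5 = 4.63×10⁻³²
s = (4.63×10⁻³²)^(1/5) = 5.41×10⁻⁷ M

5.41×10⁻⁷ M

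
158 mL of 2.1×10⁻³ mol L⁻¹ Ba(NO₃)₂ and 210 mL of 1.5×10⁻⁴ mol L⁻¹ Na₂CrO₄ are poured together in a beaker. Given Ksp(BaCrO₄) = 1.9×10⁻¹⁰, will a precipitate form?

Yes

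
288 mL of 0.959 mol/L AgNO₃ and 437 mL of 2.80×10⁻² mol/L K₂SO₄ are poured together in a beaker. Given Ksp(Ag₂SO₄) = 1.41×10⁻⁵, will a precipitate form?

The combined volume is 725 mL.
[Ag⁺] = (0.959)(288)/725 = 0.381 mol/L
[SO₄²⁻] = (2.80×10⁻²)(437)/725 = 1.69×10⁻² mol/L
Q = [Ag⁺]^2[SO₄²⁻] = 2.45×10⁻³
Since Q (2.45×10⁻³) exceeds Ksp (1.41×10⁻⁵), Ag₂SO₄ will precipitate.

Yes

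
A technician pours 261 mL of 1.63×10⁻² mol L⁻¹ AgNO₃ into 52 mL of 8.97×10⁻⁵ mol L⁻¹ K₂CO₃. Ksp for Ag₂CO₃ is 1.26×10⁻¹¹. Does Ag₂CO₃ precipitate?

The combined volume is 313 mL.
[Ag⁺] = (1.63×10⁻²)(261)/313 = 1.36×10⁻² mol L⁻¹
[CO₃²⁻] = (8.97×10⁻⁵)(52)/313 = 1.49×10⁻⁵ mol L⁻¹
Q = [Ag⁺]^2[CO₃²⁻] = 2.75×10⁻⁹
Q = 2.75×10⁻⁹ > Ksp = 1.26×10⁻¹¹, so the solution is supersaturated and Ag₂CO₃ precipitates.

Yes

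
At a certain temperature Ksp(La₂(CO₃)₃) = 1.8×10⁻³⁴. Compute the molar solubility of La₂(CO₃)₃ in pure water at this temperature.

La₂(CO₃)₃(s) ⇌ 2 La³⁺(aq) + 3 CO₃²⁻(aq)
With molar solubility s: [La³⁺] = 2s, [CO₃²⁻] = 3s.
Ksp = [La³⁺]^2[CO₃²⁻]^3 = (2s)^2 · (3s)^3 = 108s^5
108s^5 = 1.8×10⁻³⁴  ⇒  s^5 = 1.7×10⁻³⁶
s = (1.7×10⁻³⁶)^(1/5) = 7.0×10⁻⁸ M

7.0×10⁻⁸ M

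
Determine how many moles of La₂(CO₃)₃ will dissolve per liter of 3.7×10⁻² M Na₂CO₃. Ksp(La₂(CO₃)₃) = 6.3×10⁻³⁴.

La₂(CO₃)₃(s) ⇌ 2 La³⁺(aq) + 3 CO₃²⁻(aq)
Let s be the solubility of La₂(CO₃)₃ here. The common ion gives [CO₃²⁻] ≈ 3.7×10⁻² M, and [La³⁺] = 2s.
Ksp = [La³⁺]^2[CO₃²⁻]^3 = (2s)^2(3.7×10⁻²)^3
(2s)^2 = 6.3×10⁻³⁴ / (3.7×10⁻²)^3 = 1.2×10⁻²⁹
s = 1.8×10⁻¹⁵ M

1.8×10⁻¹⁵ M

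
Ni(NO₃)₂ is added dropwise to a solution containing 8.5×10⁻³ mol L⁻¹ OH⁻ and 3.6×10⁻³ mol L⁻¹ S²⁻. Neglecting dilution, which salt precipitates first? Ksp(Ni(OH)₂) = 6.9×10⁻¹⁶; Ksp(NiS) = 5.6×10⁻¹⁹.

NiS

Precipitation of each salt begins when its ion product equals Ksp.
For Ni(OH)₂: [Ni²⁺] = (Ksp/[OH⁻]^2) = 9.6×10⁻¹² mol L⁻¹
For NiS: [Ni²⁺] = (Ksp/[S²⁻]) = 1.6×10⁻¹⁶ mol L⁻¹
NiS requires the lower [Ni²⁺], so it precipitates first.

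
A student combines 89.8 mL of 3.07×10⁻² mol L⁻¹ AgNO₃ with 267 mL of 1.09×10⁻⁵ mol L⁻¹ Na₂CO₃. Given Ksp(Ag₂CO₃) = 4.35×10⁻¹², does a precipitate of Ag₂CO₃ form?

Yes

After mixing, V = 89.8 mL + 267 mL = 356.8 mL.
[Ag⁺] = (3.07×10⁻²)(89.8)/356.8 = 7.73×10⁻³ mol L⁻¹
[CO₃²⁻] = (1.09×10⁻⁵)(267)/356.8 = 8.16×10⁻⁶ mol L⁻¹
Q = [Ag⁺]^2[CO₃²⁻] = 4.87×10⁻¹⁰
Since Q (4.87×10⁻¹⁰) exceeds Ksp (4.35×10⁻¹²), Ag₂CO₃ will precipitate.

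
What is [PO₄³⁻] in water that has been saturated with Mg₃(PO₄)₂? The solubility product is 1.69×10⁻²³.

Mg₃(PO₄)₂(s) ⇌ 3 Mg²⁺(aq) + 2 PO₄³⁻(aq)
With molar solubility s: [Mg²⁺] = 3s, [PO₄³⁻] = 2s.
Ksp = [Mg²⁺]^3[PO₄³⁻]^2 = (3s)^3 · (2s)^2 = 108s^5 = 1.69×10⁻²³
s = 1.09×10⁻⁵ mol/L
[PO₄³⁻] = 2s = 2.19×10⁻⁵ mol/L

2.19×10⁻⁵ M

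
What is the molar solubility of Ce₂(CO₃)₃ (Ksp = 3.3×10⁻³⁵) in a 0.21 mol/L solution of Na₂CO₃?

Ce₂(CO₃)₃(s) ⇌ 2 Ce³⁺(aq) + 3 CO₃²⁻(aq)
With CO₃²⁻ already at 0.21 mol/L and s small, take [CO₃²⁻] ≈ 0.21 mol/L and [Ce³⁺] = 2s.
Ksp = [Ce³⁺]^2[CO₃²⁻]^3 = (2s)^2(0.21)^3
(2s)^2 = 3.3×10⁻³⁵ / (0.21)^3 = 3.6×10⁻³³
s = 3.0×10⁻¹⁷ mol/L

3.0×10⁻¹⁷ M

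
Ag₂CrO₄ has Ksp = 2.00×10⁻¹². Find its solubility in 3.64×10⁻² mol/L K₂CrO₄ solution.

3.71×10⁻⁶ M

Ag₂CrO₄(s) ⇌ 2 Ag⁺(aq) + CrO₄²⁻(aq)
CrO₄²⁻ is already present at 3.64×10⁻² mol/L. If s mol/L of Ag₂CrO₄ dissolves, [Ag⁺] = 2s while [CrO₄²⁻] ≈ 3.64×10⁻² mol/L.
Ksp = [Ag⁺]^2[CrO₄²⁻] = (2s)^2(3.64×10⁻²)
(2s)^2 = 2.00×10⁻¹² / (3.64×10⁻²) = 5.49×10⁻¹¹
s = 3.71×10⁻⁶ mol/L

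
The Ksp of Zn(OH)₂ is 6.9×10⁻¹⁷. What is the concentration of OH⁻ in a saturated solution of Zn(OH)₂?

5.2×10⁻⁶ M

Zn(OH)₂(s) ⇌ Zn²⁺(aq) + 2 OH⁻(aq)
With molar solubility s: [Zn²⁺] = s, [OH⁻] = 2s.
Ksp = [Zn²⁺][OH⁻]^2 = s · (2s)^2 = 4s^3 = 6.9×10⁻¹⁷
s = 2.6×10⁻⁶ mol/L
[OH⁻] = 2s = 5.2×10⁻⁶ mol/L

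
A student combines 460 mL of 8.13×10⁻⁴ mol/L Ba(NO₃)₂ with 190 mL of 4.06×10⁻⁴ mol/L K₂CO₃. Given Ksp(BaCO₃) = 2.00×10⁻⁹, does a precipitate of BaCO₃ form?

Yes

After mixing, V = 460 mL + 190 mL = 650 mL.
[Ba²⁺] = (8.13×10⁻⁴)(460)/650 = 5.75×10⁻⁴ mol/L
[CO₃²⁻] = (4.06×10⁻⁴)(190)/650 = 1.19×10⁻⁴ mol/L
Q = [Ba²⁺][CO₃²⁻] = 6.83×10⁻⁸
Since Q (6.83×10⁻⁸) exceeds Ksp (2.00×10⁻⁹), BaCO₃ will precipitate.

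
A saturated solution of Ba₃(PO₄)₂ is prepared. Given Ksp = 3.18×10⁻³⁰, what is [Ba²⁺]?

1.48×10⁻⁶ M

Ba₃(PO₄)₂(s) ⇌ 3 Ba²⁺(aq) + 2 PO₄³⁻(aq)
For each mole of Ba₃(PO₄)₂ that dissolves per liter, [Ba²⁺] = 3s and [PO₄³⁻] = 2s; let s denote this solubility.
Ksp = [Ba²⁺]^3[PO₄³⁻]^2 = (3s)^3 · (2s)^2 = 108s^5 = 3.18×10⁻³⁰
s = 4.94×10⁻⁷ mol/L
[Ba²⁺] = 3s = 1.48×10⁻⁶ mol/L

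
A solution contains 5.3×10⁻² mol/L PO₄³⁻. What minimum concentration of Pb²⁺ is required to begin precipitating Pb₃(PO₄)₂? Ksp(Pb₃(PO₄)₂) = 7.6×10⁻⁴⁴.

A salt starts to precipitate once the ion product Q reaches its Ksp.
Pb₃(PO₄)₂(s) ⇌ 3 Pb²⁺(aq) + 2 PO₄³⁻(aq)
Ksp = [Pb²⁺]^3[PO₄³⁻]^2 = [Pb²⁺]^3(5.3×10⁻²)^2
[Pb²⁺]^3 = 7.6×10⁻⁴⁴ / (5.3×10⁻²)^2 = 2.7×10⁻⁴¹
[Pb²⁺] = 3.0×10⁻¹⁴ mol/L

3.0×10⁻¹⁴ M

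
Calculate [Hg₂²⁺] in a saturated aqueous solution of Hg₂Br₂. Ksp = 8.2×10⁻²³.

2.7×10⁻⁸ M

Hg₂Br₂(s) ⇌ Hg₂²⁺(aq) + 2 Br⁻(aq)
Let s be the molar solubility. Then [Hg₂²⁺] = s and [Br⁻] = 2s.
Ksp = [Hg₂²⁺][Br⁻]^2 = s · (2s)^2 = 4s^3 = 8.2×10⁻²³
s = 2.7×10⁻⁸ M
[Hg₂²⁺] = s = 2.7×10⁻⁸ M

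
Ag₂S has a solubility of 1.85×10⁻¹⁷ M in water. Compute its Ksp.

Ksp = 2.53×10⁻⁵⁰

Ag₂S(s) ⇌ 2 Ag⁺(aq) + S²⁻(aq)
For each mole of Ag₂S that dissolves per liter, [Ag⁺] = 2s and [S²⁻] = s; let s denote this solubility.
Ksp = [Ag⁺]^2[S²⁻] = (2s)^2 · s = 4s^3
Ksp = 4 × (1.85×10⁻¹⁷)^3 = 2.53×10⁻⁵⁰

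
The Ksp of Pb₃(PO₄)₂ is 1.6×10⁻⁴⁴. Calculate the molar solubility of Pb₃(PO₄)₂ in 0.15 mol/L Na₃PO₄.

3.0×10⁻¹⁵ M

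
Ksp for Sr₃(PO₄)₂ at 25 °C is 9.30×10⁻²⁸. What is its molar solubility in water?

Sr₃(PO₄)₂(s) ⇌ 3 Sr²⁺(aq) + 2 PO₄³⁻(aq)
Call the molar solubility s, so that [Sr²⁺] = 3s and [PO₄³⁻] = 2s.
Ksp = [Sr²⁺]^3[PO₄³⁻]^2 = (3s)^3 · (2s)^2 = 108s^5
108s^5 = 9.30×10⁻²⁸  ⇒  s^5 = 8.61×10⁻³⁰
s = 1.54×10⁻⁶ mol L⁻¹

1.54×10⁻⁶ M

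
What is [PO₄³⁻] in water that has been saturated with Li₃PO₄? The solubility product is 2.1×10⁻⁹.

Li₃PO₄(s) ⇌ 3 Li⁺(aq) + PO₄³⁻(aq)
With molar solubility s: [Li⁺] = 3s, [PO₄³⁻] = s.
Ksp = [Li⁺]^3[PO₄³⁻] = (3s)^3 · s = 27s^4 = 2.1×10⁻⁹
s = 3.0×10⁻³ mol/L
[PO₄³⁻] = s = 3.0×10⁻³ mol/L

3.0×10⁻³ M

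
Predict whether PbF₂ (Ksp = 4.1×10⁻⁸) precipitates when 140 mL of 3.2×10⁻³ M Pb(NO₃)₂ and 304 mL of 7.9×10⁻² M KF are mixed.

The combined volume is 444 mL.
[Pb²⁺] = (3.2×10⁻³)(140)/444 = 1.0×10⁻³ M
[F⁻] = (7.9×10⁻²)(304)/444 = 5.4×10⁻² M
Q = [Pb²⁺][F⁻]^2 = 3.0×10⁻⁶
Q = 3.0×10⁻⁶ > Ksp = 4.1×10⁻⁸, so the solution is supersaturated and PbF₂ precipitates.

Yes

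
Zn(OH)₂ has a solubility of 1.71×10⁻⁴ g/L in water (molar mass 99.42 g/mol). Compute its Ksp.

s = (1.71×10⁻⁴ g L⁻¹)/(99.42 g mol⁻¹) = 1.7200×10⁻⁶ M
Zn(OH)₂(s) ⇌ Zn²⁺(aq) + 2 OH⁻(aq)
Call the molar solubility s, so that [Zn²⁺] = s and [OH⁻] = 2s.
Ksp = [Zn²⁺][OH⁻]^2 = s · (2s)^2 = 4s^3
Ksp = 4 × (1.7200×10⁻⁶)^3 = 2.04×10⁻¹⁷

Ksp = 2.04×10⁻¹⁷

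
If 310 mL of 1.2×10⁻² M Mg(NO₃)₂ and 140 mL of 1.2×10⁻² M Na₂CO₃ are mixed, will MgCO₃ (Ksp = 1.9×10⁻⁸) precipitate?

The combined volume is 450 mL.
[Mg²⁺] = (1.2×10⁻²)(310)/450 = 8.3×10⁻³ M
[CO₃²⁻] = (1.2×10⁻²)(140)/450 = 3.7×10⁻³ M
Q = [Mg²⁺][CO₃²⁻] = 3.1×10⁻⁵
Because Q > Ksp (3.1×10⁻⁵ vs 1.9×10⁻⁸), a precipitate of MgCO₃ forms.

Yes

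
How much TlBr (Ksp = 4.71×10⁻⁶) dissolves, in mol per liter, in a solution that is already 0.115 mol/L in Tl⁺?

TlBr(s) ⇌ Tl⁺(aq) + Br⁻(aq)
Let s be the solubility of TlBr here. The common ion gives [Tl⁺] ≈ 0.115 mol/L, and [Br⁻] = s.
Ksp = [Tl⁺][Br⁻] = (0.115)s
s = 4.71×10⁻⁶ / (0.115) = 4.10×10⁻⁵
s = 4.10×10⁻⁵ mol/L

4.10×10⁻⁵ M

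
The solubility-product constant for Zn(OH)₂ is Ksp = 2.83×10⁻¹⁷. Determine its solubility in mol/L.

1.92×10⁻⁶ M

Zn(OH)₂(s) ⇌ Zn²⁺(aq) + 2 OH⁻(aq)
If s mol/L of Zn(OH)₂ dissolves, [Zn²⁺] = s and [OH⁻] = 2s.
Ksp = [Zn²⁺][OH⁻]^2 = s · (2s)^2 = 4s^3
4s^3 = 2.83×10⁻¹⁷  ⇒  s^3 = 7.08×10⁻¹⁸
s = 1.92×10⁻⁶ M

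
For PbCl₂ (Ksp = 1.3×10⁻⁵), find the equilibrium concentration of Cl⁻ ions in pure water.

3.0×10⁻² M

PbCl₂(s) ⇌ Pb²⁺(aq) + 2 Cl⁻(aq)
If s mol/L of PbCl₂ dissolves, [Pb²⁺] = s and [Cl⁻] = 2s.
Ksp = [Pb²⁺][Cl⁻]^2 = s · (2s)^2 = 4s^3 = 1.3×10⁻⁵
s = 1.5×10⁻² M
[Cl⁻] = 2s = 3.0×10⁻² M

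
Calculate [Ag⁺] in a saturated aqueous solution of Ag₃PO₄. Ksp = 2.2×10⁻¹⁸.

Ag₃PO₄(s) ⇌ 3 Ag⁺(aq) + PO₄³⁻(aq)
For each mole of Ag₃PO₄ that dissolves per liter, [Ag⁺] = 3s and [PO₄³⁻] = s; let s denote this solubility.
Ksp = [Ag⁺]^3[PO₄³⁻] = (3s)^3 · s = 27s^4 = 2.2×10⁻¹⁸
s = 1.7×10⁻⁵ M
[Ag⁺] = 3s = 5.1×10⁻⁵ M

5.1×10⁻⁵ M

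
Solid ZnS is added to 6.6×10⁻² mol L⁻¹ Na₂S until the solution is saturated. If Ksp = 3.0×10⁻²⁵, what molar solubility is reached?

4.5×10⁻²⁴ M

ZnS(s) ⇌ Zn²⁺(aq) + S²⁻(aq)
The solution already contains S²⁻ at 6.6×10⁻² mol L⁻¹. Let s be the molar solubility of ZnS.
[S²⁻] ≈ 6.6×10⁻² mol L⁻¹ (common ion dominates); [Zn²⁺] = s.
Ksp = [Zn²⁺][S²⁻] = s(6.6×10⁻²)
s = 3.0×10⁻²⁵ / (6.6×10⁻²) = 4.5×10⁻²⁴
s = 4.5×10⁻²⁴ mol L⁻¹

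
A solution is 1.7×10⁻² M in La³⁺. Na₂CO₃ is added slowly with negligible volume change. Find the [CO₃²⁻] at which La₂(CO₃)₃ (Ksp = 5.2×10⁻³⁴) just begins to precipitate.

Each salt precipitates once Q = Ksp for that salt.
La₂(CO₃)₃(s) ⇌ 2 La³⁺(aq) + 3 CO₃²⁻(aq)
Ksp = [La³⁺]^2[CO₃²⁻]^3 = [CO₃²⁻]^3(1.7×10⁻²)^2
[CO₃²⁻]^3 = 5.2×10⁻³⁴ / (1.7×10⁻²)^2 = 1.8×10⁻³⁰
[CO₃²⁻] = 1.2×10⁻¹⁰ M

1.2×10⁻¹⁰ M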